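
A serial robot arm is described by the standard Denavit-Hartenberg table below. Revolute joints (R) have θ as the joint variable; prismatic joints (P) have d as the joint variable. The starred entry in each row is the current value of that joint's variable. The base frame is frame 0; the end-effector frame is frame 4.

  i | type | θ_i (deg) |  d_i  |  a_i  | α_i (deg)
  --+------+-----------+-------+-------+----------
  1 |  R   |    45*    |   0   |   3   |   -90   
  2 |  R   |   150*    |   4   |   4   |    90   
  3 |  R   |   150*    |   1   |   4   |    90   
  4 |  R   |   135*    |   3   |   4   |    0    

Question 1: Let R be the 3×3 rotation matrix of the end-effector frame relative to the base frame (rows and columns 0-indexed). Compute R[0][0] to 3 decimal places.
End-effector x-axis (col 0 of R) = (0.1250,-0.3750,-0.9186)
R[0][0] = 0.1250

0.125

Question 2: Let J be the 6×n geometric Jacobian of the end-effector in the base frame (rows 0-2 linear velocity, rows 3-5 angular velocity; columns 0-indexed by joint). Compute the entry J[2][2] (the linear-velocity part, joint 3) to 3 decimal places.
axis z_2 = (0.3536,0.3536,-0.8660); lever o_n−o_2 = (-1.1950,3.3076,-3.5582)
cross product → J_v[:, 2] = (1.6065,2.2929,1.5919)
J_ω[:, 2] = z_2
entry J[2][2] = 1.5919

1.592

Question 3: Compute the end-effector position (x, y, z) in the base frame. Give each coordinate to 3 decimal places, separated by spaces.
-4.352 5.808 -5.558

after link 1: o_1 = (2.1213, 2.1213, 0.0000)
after link 2: o_2 = (-3.1566, 2.5003, -2.0000)
after link 3: o_3 = (-2.0959, 6.3893, -1.1340)
after link 4: o_4 = (-4.3516, 5.8079, -5.5582)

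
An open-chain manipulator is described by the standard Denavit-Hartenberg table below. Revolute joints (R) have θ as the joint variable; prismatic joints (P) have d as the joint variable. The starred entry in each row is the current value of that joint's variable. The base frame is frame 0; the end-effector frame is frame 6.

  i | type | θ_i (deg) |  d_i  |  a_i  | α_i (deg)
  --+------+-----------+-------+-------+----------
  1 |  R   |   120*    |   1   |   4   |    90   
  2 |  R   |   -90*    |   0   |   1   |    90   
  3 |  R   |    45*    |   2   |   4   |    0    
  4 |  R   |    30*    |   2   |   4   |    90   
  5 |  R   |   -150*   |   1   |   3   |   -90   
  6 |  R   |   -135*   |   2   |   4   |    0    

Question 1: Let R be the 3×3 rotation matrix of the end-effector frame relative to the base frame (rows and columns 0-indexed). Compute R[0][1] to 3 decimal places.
End-effector y-axis (col 1 of R) = (-0.8475,-0.0811,-0.5245)
R[0][1] = -0.8475

-0.848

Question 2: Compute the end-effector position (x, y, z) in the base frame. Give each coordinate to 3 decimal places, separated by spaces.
4.741 4.836 -7.782

after link 1: o_1 = (-2.0000, 3.4641, 1.0000)
after link 2: o_2 = (-2.0000, 3.4641, 0.0000)
after link 3: o_3 = (1.4495, 3.1463, -2.8284)
after link 4: o_4 = (5.7956, 3.3461, -3.8637)
after link 5: o_5 = (2.6481, 3.2609, -4.1572)
after link 6: o_6 = (4.7407, 4.8361, -7.7820)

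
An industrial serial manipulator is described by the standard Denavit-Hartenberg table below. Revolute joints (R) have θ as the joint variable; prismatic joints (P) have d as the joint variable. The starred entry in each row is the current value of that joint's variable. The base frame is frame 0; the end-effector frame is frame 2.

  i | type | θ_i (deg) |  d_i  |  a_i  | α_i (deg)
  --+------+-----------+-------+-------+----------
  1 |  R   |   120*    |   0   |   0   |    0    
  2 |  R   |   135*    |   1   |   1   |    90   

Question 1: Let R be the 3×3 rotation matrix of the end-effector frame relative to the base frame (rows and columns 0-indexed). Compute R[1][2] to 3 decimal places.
End-effector z-axis (col 2 of R) = (-0.9659,0.2588,0.0000)
R[1][2] = 0.2588

0.259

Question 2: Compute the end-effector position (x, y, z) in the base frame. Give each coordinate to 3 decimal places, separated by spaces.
-0.259 -0.966 1.000

after link 1: o_1 = (0.0000, 0.0000, 0.0000)
after link 2: o_2 = (-0.2588, -0.9659, 1.0000)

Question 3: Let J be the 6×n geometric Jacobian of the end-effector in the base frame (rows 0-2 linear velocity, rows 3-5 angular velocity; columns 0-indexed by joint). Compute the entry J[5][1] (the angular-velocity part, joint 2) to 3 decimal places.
1.000

axis z_1 = (0.0000,0.0000,1.0000); lever o_n−o_1 = (-0.2588,-0.9659,1.0000)
cross product → J_v[:, 1] = (0.9659,-0.2588,0.0000)
J_ω[:, 1] = z_1
entry J[5][1] = 1.0000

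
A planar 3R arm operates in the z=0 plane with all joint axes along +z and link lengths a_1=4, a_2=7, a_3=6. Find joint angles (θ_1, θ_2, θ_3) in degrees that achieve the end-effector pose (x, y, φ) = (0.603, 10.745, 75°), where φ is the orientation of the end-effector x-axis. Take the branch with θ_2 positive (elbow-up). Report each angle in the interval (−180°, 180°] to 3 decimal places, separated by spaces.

-0.002 135.004 -60.002

wrist centre = target − a_3·(cos φ, sin φ) = (-0.9499, 4.9494)
cos θ_2 = (25.3993−4²−7²)/(2·4·7) = -0.7072; θ_2 = 135.0039° (elbow-up)
β = atan2(4.9494,-0.9499) = 100.8643°; ψ = atan2(4.9494,-0.9501) = 100.8662°
θ_1 = β − ψ = -0.0019°
θ_3 = φ − θ_1 − θ_2 = -60.0019° (wrapped to (-180°,180°])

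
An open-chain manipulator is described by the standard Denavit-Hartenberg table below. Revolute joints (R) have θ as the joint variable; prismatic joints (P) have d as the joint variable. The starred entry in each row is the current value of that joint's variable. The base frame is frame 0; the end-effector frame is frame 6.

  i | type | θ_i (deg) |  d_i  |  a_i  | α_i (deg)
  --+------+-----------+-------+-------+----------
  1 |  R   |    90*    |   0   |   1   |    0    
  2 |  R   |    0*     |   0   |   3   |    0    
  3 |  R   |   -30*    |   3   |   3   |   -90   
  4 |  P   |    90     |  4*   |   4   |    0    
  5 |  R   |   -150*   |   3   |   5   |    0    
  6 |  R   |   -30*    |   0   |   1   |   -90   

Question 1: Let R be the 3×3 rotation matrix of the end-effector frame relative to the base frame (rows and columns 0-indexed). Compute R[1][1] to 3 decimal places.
-0.500

End-effector y-axis (col 1 of R) = (0.8660,-0.5000,-0.0000)
R[1][1] = -0.5000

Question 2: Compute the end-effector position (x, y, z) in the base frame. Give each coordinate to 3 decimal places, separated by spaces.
after link 1: o_1 = (0.0000, 1.0000, 0.0000)
after link 2: o_2 = (0.0000, 4.0000, 0.0000)
after link 3: o_3 = (1.5000, 6.5981, 3.0000)
after link 4: o_4 = (-1.9641, 8.5981, -1.0000)
after link 5: o_5 = (-3.3122, 12.2631, 3.3301)
after link 6: o_6 = (-3.3122, 12.2631, 4.3301)

-3.312 12.263 4.330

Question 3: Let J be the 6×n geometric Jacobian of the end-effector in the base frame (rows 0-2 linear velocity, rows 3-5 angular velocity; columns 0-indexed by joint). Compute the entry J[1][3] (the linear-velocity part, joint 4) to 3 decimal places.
prismatic axis z_3 = (-0.8660,0.5000,0.0000)
J_v[:, 3] = z_3; J_ω[:, 3] = (0,0,0)
entry J[1][3] = 0.5000

0.500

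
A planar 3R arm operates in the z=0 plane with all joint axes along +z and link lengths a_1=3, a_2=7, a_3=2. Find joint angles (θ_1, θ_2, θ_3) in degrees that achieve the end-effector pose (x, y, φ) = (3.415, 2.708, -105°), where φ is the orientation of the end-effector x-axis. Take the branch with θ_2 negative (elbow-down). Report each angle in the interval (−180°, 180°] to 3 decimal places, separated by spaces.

wrist centre = target − a_3·(cos φ, sin φ) = (3.9326, 4.6399)
cos θ_2 = (36.9939−3²−7²)/(2·3·7) = -0.5001; θ_2 = -120.0097° (elbow-down)
β = atan2(4.6399,3.9326) = 49.7161°; ψ = atan2(-6.0616,-0.5010) = -94.7251°
θ_1 = β − ψ = 144.4412°
θ_3 = φ − θ_1 − θ_2 = -129.4315° (wrapped to (-180°,180°])

144.441 -120.010 -129.432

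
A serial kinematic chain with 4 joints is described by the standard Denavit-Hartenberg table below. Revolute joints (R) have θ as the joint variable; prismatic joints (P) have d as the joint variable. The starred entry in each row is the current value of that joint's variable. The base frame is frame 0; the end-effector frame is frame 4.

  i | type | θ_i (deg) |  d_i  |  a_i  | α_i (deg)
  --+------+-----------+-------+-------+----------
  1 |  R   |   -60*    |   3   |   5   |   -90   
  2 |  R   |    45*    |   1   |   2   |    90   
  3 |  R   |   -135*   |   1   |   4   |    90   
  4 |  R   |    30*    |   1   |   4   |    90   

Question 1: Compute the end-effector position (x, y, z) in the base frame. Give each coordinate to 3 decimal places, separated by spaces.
after link 1: o_1 = (2.5000, -4.3301, 3.0000)
after link 2: o_2 = (4.0731, -5.0549, 1.5858)
after link 3: o_3 = (0.9772, -5.3494, 4.2929)
after link 4: o_4 = (-0.9407, -5.5123, 7.9392)

-0.941 -5.512 7.939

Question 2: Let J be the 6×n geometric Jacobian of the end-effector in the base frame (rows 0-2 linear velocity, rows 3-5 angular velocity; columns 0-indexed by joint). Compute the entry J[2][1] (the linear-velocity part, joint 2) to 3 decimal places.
0.697

axis z_1 = (0.8660,0.5000,0.0000); lever o_n−o_1 = (-3.4407,-1.1822,4.9392)
cross product → J_v[:, 1] = (2.4696,-4.2774,0.6965)
J_ω[:, 1] = z_1
entry J[2][1] = 0.6965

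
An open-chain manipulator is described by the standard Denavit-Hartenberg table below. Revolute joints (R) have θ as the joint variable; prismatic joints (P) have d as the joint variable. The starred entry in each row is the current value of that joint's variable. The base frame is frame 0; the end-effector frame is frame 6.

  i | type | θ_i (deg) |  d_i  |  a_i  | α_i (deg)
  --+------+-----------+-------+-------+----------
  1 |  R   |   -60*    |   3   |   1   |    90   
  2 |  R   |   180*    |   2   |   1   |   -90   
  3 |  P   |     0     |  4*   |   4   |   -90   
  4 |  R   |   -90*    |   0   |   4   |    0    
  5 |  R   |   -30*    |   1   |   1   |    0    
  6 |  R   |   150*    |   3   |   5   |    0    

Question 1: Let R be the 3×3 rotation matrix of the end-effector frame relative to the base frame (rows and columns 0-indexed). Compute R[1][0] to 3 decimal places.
0.750

End-effector x-axis (col 0 of R) = (-0.4330,0.7500,0.5000)
R[1][0] = 0.7500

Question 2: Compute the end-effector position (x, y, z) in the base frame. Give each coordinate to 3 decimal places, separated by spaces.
after link 1: o_1 = (0.5000, -0.8660, 3.0000)
after link 2: o_2 = (-1.7321, -1.0000, 3.0000)
after link 3: o_3 = (-3.7321, 2.4641, -1.0000)
after link 4: o_4 = (-3.7321, 2.4641, -5.0000)
after link 5: o_5 = (-2.6160, 2.5311, -5.8660)
after link 6: o_6 = (-2.1830, 7.7811, -3.3660)

-2.183 7.781 -3.366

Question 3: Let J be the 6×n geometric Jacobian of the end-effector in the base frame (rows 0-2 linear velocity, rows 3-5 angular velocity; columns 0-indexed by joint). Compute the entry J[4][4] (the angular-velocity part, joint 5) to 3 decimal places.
0.500

axis z_4 = (0.8660,0.5000,-0.0000); lever o_n−o_4 = (1.5490,5.3170,1.6340)
cross product → J_v[:, 4] = (0.8170,-1.4151,3.8301)
J_ω[:, 4] = z_4
entry J[4][4] = 0.5000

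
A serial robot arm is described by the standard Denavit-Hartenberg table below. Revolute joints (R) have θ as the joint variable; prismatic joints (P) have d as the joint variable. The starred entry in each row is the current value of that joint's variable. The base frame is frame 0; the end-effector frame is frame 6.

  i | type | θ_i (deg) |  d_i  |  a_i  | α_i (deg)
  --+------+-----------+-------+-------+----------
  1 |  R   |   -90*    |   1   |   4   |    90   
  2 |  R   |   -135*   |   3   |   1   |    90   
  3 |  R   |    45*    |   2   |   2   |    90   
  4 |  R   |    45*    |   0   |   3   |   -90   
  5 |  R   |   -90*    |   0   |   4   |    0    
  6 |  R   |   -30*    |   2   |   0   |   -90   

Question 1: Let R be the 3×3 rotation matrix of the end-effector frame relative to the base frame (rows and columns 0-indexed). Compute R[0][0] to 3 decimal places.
End-effector x-axis (col 0 of R) = (0.8624,0.0062,-0.5062)
R[0][0] = 0.8624

0.862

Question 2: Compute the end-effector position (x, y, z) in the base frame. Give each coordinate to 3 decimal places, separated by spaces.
after link 1: o_1 = (0.0000, -4.0000, 1.0000)
after link 2: o_2 = (-3.0000, -3.2929, 0.2929)
after link 3: o_3 = (-4.4142, -0.8787, 0.7071)
after link 4: o_4 = (-5.9142, 1.6820, 1.1464)
after link 5: o_5 = (-3.0858, 3.6820, -0.8536)
after link 6: o_6 = (-2.0858, 3.9749, 0.8536)

-2.086 3.975 0.854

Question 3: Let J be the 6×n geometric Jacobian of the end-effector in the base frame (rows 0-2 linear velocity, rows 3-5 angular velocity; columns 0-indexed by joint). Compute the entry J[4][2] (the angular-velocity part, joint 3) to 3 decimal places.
axis z_2 = (-0.0000,0.7071,0.7071); lever o_n−o_2 = (0.9142,7.2678,0.5607)
cross product → J_v[:, 2] = (-4.7426,0.6464,-0.6464)
J_ω[:, 2] = z_2
entry J[4][2] = 0.7071

0.707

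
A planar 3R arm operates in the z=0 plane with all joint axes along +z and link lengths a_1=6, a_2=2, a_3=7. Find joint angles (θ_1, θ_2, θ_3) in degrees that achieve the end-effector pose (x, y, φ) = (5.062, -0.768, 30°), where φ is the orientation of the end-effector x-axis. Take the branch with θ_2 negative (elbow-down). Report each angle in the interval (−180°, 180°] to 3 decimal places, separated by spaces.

-90.001 -149.996 -90.003

wrist centre = target − a_3·(cos φ, sin φ) = (-1.0002, -4.2680)
cos θ_2 = (19.2162−6²−2²)/(2·6·2) = -0.8660; θ_2 = -149.9962° (elbow-down)
β = atan2(-4.2680,-1.0002) = -103.1889°; ψ = atan2(-1.0001,4.2680) = -13.1880°
θ_1 = β − ψ = -90.0009°
θ_3 = φ − θ_1 − θ_2 = -90.0029° (wrapped to (-180°,180°])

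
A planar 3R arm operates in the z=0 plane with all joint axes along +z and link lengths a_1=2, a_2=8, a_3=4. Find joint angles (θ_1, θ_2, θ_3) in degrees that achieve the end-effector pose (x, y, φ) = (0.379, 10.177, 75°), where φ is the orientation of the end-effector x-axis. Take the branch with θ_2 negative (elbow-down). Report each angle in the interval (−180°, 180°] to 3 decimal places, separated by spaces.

-123.135 -149.996 -11.869

wrist centre = target − a_3·(cos φ, sin φ) = (-0.6563, 6.3133)
cos θ_2 = (40.2884−2²−8²)/(2·2·8) = -0.8660; θ_2 = -149.9956° (elbow-down)
β = atan2(6.3133,-0.6563) = 95.9347°; ψ = atan2(-4.0005,-4.9279) = -140.9299°
θ_1 = β − ψ = 236.8645°
θ_3 = φ − θ_1 − θ_2 = -11.8689° (wrapped to (-180°,180°])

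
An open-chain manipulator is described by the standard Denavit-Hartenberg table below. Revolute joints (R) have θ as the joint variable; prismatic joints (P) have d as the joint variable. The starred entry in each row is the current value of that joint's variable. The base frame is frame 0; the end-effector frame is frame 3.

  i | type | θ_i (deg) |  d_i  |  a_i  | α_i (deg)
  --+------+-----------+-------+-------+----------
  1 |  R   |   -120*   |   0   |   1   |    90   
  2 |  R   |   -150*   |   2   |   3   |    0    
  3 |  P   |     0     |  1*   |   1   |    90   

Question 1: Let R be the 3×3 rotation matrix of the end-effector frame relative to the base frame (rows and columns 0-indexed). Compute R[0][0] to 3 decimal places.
0.433

End-effector x-axis (col 0 of R) = (0.4330,0.7500,-0.5000)
R[0][0] = 0.4330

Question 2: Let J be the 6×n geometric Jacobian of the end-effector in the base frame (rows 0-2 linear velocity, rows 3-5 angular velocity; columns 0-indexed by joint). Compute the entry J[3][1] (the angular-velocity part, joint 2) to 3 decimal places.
-0.866

axis z_1 = (-0.8660,0.5000,0.0000); lever o_n−o_1 = (-0.8660,4.5000,-2.0000)
cross product → J_v[:, 1] = (-1.0000,-1.7321,-3.4641)
J_ω[:, 1] = z_1
entry J[3][1] = -0.8660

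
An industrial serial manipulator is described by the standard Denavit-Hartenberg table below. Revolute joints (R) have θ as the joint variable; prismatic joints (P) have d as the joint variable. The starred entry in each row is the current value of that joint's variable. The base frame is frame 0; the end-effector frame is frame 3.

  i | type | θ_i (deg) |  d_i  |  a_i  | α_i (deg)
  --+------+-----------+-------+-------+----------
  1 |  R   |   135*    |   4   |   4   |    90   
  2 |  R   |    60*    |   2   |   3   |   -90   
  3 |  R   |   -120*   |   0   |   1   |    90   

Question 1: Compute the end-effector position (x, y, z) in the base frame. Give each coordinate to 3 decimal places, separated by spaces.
after link 1: o_1 = (-2.8284, 2.8284, 4.0000)
after link 2: o_2 = (-2.4749, 5.3033, 6.5981)
after link 3: o_3 = (-1.6857, 5.7389, 6.1651)

-1.686 5.739 6.165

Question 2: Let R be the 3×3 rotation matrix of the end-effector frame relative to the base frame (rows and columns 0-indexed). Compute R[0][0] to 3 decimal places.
0.789

End-effector x-axis (col 0 of R) = (0.7891,0.4356,-0.4330)
R[0][0] = 0.7891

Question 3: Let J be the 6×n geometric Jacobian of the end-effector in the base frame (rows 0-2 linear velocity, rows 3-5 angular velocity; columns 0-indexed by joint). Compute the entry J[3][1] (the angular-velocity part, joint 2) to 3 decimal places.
axis z_1 = (0.7071,0.7071,0.0000); lever o_n−o_1 = (1.1427,2.9105,2.1651)
cross product → J_v[:, 1] = (1.5309,-1.5309,1.2500)
J_ω[:, 1] = z_1
entry J[3][1] = 0.7071

0.707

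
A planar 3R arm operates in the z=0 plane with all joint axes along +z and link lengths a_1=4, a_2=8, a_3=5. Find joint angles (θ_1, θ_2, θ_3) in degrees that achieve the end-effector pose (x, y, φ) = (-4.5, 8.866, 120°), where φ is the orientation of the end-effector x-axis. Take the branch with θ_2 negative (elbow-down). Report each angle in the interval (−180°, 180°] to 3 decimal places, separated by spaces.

wrist centre = target − a_3·(cos φ, sin φ) = (-2.0000, 4.5359)
cos θ_2 = (24.5741−4²−8²)/(2·4·8) = -0.8660; θ_2 = -150.0004° (elbow-down)
β = atan2(4.5359,-2.0000) = 113.7941°; ψ = atan2(-4.0000,-2.9282) = -126.2066°
θ_1 = β − ψ = 240.0007°
θ_3 = φ − θ_1 − θ_2 = 29.9997° (wrapped to (-180°,180°])

-119.999 -150.000 30.000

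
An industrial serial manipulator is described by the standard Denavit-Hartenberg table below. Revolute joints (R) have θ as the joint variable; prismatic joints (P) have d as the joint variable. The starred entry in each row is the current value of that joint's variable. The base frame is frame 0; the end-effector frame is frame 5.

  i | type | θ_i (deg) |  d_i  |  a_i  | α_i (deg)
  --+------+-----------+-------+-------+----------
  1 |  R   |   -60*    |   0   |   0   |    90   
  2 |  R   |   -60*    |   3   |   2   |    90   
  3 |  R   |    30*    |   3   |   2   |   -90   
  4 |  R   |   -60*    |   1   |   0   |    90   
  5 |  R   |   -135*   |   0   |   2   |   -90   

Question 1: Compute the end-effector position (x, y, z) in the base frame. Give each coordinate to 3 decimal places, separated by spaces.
after link 1: o_1 = (0.0000, 0.0000, 0.0000)
after link 2: o_2 = (-2.0981, -2.3660, -1.7321)
after link 3: o_3 = (-3.8301, -1.3660, -4.7321)
after link 4: o_4 = (-4.7051, -1.5825, -4.2990)
after link 5: o_5 = (-2.7843, -1.7530, -3.7687)

-2.784 -1.753 -3.769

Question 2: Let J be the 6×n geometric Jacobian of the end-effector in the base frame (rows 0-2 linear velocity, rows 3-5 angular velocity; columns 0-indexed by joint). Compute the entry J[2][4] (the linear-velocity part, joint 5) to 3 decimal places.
-1.755

axis z_4 = (-0.0290,0.9163,0.3995); lever o_n−o_4 = (1.9209,-0.1704,0.5303)
cross product → J_v[:, 4] = (0.5540,0.7828,-1.7551)
J_ω[:, 4] = z_4
entry J[2][4] = -1.7551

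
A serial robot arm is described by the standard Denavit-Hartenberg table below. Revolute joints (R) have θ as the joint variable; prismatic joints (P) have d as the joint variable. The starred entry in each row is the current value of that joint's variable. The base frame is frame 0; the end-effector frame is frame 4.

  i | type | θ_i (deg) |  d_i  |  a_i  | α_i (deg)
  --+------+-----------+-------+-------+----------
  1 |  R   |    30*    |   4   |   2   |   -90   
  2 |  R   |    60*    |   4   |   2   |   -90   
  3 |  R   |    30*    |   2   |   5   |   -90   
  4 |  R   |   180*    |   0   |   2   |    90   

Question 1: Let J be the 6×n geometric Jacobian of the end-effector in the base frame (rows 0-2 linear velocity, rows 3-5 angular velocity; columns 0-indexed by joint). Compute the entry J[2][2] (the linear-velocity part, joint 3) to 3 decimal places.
axis z_2 = (-0.7500,-0.4330,-0.5000); lever o_n−o_2 = (0.3750,-1.5155,-3.2500)
cross product → J_v[:, 2] = (0.6495,-2.6250,1.2990)
J_ω[:, 2] = z_2
entry J[2][2] = 1.2990

1.299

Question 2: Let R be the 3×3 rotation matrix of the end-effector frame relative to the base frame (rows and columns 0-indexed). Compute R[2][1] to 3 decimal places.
End-effector y-axis (col 1 of R) = (0.2165,-0.8750,0.4330)
R[2][1] = 0.4330

0.433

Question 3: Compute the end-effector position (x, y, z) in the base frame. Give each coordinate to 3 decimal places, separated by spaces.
after link 1: o_1 = (1.7321, 1.0000, 4.0000)
after link 2: o_2 = (0.5981, 4.9641, 2.2679)
after link 3: o_3 = (2.2231, 3.0155, -2.4821)
after link 4: o_4 = (0.9731, 3.4486, -0.9821)

0.973 3.449 -0.982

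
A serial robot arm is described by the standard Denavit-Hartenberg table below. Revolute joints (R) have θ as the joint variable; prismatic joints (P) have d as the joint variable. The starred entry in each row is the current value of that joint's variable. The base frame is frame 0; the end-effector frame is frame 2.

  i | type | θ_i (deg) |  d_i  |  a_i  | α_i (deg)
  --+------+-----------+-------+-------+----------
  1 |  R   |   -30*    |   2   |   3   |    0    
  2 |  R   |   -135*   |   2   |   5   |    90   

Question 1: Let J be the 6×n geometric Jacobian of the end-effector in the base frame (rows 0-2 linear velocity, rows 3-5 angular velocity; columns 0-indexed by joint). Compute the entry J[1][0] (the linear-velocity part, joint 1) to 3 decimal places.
-2.232

axis z_0 = ẑ; lever o_n−o_0 = (-2.2316,-2.7941,4.0000)
cross product → J_v[:, 0] = (2.7941,-2.2316,0.0000)
J_ω[:, 0] = z_0
entry J[1][0] = -2.2316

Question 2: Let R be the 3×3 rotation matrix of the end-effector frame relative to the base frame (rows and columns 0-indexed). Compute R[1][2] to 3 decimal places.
0.966

End-effector z-axis (col 2 of R) = (-0.2588,0.9659,0.0000)
R[1][2] = 0.9659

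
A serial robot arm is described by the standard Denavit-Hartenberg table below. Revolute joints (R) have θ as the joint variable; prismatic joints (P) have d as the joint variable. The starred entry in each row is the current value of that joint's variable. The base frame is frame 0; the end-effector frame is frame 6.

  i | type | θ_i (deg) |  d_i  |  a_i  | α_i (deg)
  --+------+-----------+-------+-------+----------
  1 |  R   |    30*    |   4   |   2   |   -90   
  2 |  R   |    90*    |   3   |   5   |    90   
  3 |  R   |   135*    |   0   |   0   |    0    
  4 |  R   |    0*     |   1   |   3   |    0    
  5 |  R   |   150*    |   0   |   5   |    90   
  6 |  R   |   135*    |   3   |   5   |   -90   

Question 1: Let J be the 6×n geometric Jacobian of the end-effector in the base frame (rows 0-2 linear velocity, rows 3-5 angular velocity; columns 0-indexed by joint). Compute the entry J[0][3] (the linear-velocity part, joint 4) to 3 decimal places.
axis z_3 = (0.8660,0.5000,0.0000); lever o_n−o_3 = (3.9627,2.2074,4.6401)
cross product → J_v[:, 3] = (2.3200,-4.0184,-0.0697)
J_ω[:, 3] = z_3
entry J[0][3] = 2.3200

2.320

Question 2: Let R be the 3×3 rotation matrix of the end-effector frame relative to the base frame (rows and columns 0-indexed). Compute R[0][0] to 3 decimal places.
End-effector x-axis (col 0 of R) = (0.2709,0.9451,0.1830)
R[0][0] = 0.2709

0.271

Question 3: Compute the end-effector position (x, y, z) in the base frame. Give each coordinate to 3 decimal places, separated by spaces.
4.195 5.805 3.640

after link 1: o_1 = (1.7321, 1.0000, 4.0000)
after link 2: o_2 = (0.2321, 3.5981, -1.0000)
after link 3: o_3 = (0.2321, 3.5981, -1.0000)
after link 4: o_4 = (0.0374, 5.9352, 1.1213)
after link 5: o_5 = (2.4522, 1.7526, -0.1728)
after link 6: o_6 = (4.1948, 5.8055, 3.6401)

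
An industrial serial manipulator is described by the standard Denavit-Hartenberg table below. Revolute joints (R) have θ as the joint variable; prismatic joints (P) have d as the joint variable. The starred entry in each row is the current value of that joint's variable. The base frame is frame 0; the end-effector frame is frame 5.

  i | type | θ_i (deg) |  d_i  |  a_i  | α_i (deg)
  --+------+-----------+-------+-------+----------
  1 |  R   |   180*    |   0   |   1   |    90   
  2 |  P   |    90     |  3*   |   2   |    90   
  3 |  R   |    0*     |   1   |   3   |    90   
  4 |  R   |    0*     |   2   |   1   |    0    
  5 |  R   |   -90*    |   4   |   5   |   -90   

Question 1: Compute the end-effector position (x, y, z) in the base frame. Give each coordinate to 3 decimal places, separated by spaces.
after link 1: o_1 = (-1.0000, 0.0000, 0.0000)
after link 2: o_2 = (-1.0000, 3.0000, 2.0000)
after link 3: o_3 = (-2.0000, 3.0000, 5.0000)
after link 4: o_4 = (-2.0000, 1.0000, 6.0000)
after link 5: o_5 = (3.0000, -3.0000, 6.0000)

3.000 -3.000 6.000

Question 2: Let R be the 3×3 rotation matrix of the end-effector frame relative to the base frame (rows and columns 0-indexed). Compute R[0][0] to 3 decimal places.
1.000

End-effector x-axis (col 0 of R) = (1.0000,-0.0000,0.0000)
R[0][0] = 1.0000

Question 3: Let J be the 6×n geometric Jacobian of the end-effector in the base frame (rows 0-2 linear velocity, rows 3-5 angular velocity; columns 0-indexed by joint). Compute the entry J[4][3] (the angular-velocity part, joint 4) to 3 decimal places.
axis z_3 = (-0.0000,-1.0000,-0.0000); lever o_n−o_3 = (5.0000,-6.0000,1.0000)
cross product → J_v[:, 3] = (-1.0000,-0.0000,5.0000)
J_ω[:, 3] = z_3
entry J[4][3] = -1.0000

-1.000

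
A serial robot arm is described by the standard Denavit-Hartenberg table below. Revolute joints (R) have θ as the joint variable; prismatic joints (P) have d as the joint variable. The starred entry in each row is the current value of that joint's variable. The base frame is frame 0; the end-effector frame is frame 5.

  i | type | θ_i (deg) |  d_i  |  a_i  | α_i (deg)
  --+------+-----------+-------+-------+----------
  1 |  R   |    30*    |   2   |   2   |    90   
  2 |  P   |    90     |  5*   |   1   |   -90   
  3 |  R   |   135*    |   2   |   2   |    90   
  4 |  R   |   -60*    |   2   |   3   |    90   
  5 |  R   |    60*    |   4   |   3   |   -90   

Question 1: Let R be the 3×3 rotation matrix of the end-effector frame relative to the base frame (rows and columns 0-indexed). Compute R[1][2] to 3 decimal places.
-0.334

End-effector z-axis (col 2 of R) = (-0.6732,-0.3340,0.6597)
R[1][2] = -0.3340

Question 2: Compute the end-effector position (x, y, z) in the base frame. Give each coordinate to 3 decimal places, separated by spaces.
after link 1: o_1 = (1.7321, 1.0000, 2.0000)
after link 2: o_2 = (4.2321, -3.3301, 3.0000)
after link 3: o_3 = (1.7929, -3.1054, 1.5858)
after link 4: o_4 = (2.8055, 0.3370, 1.9393)
after link 5: o_5 = (5.7035, 1.9154, 5.6956)

5.704 1.915 5.696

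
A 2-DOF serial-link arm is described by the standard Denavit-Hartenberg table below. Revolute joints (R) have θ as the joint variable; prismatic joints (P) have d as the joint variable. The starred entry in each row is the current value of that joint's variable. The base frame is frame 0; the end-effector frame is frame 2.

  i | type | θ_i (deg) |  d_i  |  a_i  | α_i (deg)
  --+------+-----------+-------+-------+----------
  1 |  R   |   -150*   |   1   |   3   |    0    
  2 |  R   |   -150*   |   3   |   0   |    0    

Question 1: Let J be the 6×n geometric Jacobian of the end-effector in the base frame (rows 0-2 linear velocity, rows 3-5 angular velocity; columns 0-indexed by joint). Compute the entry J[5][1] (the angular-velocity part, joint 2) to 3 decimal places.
axis z_1 = (0.0000,0.0000,1.0000); lever o_n−o_1 = (0.0000,0.0000,3.0000)
cross product → J_v[:, 1] = (0.0000,0.0000,0.0000)
J_ω[:, 1] = z_1
entry J[5][1] = 1.0000

1.000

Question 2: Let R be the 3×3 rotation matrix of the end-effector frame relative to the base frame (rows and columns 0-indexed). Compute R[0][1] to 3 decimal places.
-0.866

End-effector y-axis (col 1 of R) = (-0.8660,0.5000,0.0000)
R[0][1] = -0.8660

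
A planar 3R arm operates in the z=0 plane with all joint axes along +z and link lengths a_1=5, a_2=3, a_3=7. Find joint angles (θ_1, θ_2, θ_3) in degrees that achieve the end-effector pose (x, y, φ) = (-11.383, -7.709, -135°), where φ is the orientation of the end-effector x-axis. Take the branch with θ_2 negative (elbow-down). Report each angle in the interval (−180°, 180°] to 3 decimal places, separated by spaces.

-134.999 -60.000 59.998

wrist centre = target − a_3·(cos φ, sin φ) = (-6.4333, -2.7593)
cos θ_2 = (49.0002−5²−3²)/(2·5·3) = 0.5000; θ_2 = -59.9995° (elbow-down)
β = atan2(-2.7593,-6.4333) = -156.7853°; ψ = atan2(-2.5981,6.5000) = -21.7866°
θ_1 = β − ψ = -134.9986°
θ_3 = φ − θ_1 − θ_2 = 59.9982° (wrapped to (-180°,180°])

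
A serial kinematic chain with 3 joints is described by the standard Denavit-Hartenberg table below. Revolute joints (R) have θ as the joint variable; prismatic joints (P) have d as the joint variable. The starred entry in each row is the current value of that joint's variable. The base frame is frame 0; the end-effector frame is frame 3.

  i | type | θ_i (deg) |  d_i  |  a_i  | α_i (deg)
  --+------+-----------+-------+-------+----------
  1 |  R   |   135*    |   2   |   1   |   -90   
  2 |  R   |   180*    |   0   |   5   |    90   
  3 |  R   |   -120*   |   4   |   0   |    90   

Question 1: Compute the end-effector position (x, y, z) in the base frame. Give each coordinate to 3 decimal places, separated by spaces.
after link 1: o_1 = (-0.7071, 0.7071, 2.0000)
after link 2: o_2 = (2.8284, -2.8284, 2.0000)
after link 3: o_3 = (2.8284, -2.8284, -2.0000)

2.828 -2.828 -2.000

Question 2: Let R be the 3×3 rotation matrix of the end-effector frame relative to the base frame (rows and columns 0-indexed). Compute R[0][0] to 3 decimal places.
0.259

End-effector x-axis (col 0 of R) = (0.2588,0.9659,-0.0000)
R[0][0] = 0.2588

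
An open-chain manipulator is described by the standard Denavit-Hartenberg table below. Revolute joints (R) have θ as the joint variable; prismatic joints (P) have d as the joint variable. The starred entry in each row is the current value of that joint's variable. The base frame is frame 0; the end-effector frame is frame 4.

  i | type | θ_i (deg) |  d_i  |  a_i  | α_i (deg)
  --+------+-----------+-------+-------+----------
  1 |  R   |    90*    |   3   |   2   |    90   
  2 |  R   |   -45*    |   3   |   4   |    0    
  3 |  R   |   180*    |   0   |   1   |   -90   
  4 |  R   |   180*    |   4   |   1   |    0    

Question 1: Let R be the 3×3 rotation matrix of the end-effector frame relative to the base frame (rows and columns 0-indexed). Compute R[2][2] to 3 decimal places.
End-effector z-axis (col 2 of R) = (0.0000,-0.7071,-0.7071)
R[2][2] = -0.7071

-0.707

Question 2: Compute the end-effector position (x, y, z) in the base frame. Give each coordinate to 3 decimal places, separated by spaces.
after link 1: o_1 = (0.0000, 2.0000, 3.0000)
after link 2: o_2 = (3.0000, 4.8284, 0.1716)
after link 3: o_3 = (3.0000, 4.1213, 0.8787)
after link 4: o_4 = (3.0000, 2.0000, -2.6569)

3.000 2.000 -2.657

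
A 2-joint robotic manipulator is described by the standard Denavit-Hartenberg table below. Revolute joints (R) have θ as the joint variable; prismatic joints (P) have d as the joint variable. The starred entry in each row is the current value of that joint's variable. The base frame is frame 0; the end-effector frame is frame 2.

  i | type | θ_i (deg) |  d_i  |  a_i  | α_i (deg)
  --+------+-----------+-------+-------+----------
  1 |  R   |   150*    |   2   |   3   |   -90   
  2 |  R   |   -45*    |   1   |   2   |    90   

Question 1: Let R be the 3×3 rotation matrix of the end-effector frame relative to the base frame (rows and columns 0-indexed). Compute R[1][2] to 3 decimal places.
-0.354

End-effector z-axis (col 2 of R) = (0.6124,-0.3536,0.7071)
R[1][2] = -0.3536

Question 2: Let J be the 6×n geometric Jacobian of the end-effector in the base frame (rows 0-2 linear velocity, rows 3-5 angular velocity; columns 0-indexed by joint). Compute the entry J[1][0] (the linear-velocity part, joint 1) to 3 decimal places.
-4.323

axis z_0 = ẑ; lever o_n−o_0 = (-4.3228,1.3411,3.4142)
cross product → J_v[:, 0] = (-1.3411,-4.3228,0.0000)
J_ω[:, 0] = z_0
entry J[1][0] = -4.3228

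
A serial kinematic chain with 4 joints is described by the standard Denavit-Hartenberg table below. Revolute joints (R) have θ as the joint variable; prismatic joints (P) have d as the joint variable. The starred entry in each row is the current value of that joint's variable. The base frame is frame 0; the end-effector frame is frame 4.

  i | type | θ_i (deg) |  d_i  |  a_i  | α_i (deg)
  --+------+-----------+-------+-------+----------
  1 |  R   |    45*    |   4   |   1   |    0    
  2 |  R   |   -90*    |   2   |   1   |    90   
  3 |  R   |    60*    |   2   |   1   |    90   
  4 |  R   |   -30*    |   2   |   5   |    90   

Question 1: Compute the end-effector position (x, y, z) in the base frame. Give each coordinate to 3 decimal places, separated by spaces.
4.877 -2.756 9.616

after link 1: o_1 = (0.7071, 0.7071, 4.0000)
after link 2: o_2 = (1.4142, -0.0000, 6.0000)
after link 3: o_3 = (0.3536, -1.7678, 6.8660)
after link 4: o_4 = (4.8770, -2.7557, 9.6160)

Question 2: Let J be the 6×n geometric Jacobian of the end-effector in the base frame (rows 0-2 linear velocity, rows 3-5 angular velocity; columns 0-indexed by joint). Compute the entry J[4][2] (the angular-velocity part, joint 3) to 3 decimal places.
-0.707

axis z_2 = (-0.7071,-0.7071,0.0000); lever o_n−o_2 = (3.4628,-2.7557,3.6160)
cross product → J_v[:, 2] = (-2.5569,2.5569,4.3971)
J_ω[:, 2] = z_2
entry J[4][2] = -0.7071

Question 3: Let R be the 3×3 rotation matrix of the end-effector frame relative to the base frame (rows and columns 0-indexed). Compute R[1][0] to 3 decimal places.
0.047

End-effector x-axis (col 0 of R) = (0.6597,0.0474,0.7500)
R[1][0] = 0.0474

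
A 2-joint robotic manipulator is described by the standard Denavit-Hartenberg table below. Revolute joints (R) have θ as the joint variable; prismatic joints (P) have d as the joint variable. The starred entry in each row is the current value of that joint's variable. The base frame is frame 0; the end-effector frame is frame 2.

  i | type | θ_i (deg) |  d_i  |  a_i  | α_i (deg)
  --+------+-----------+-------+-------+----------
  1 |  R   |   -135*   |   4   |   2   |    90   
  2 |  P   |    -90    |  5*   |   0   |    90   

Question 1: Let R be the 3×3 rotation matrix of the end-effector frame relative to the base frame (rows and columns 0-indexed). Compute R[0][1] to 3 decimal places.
-0.707

End-effector y-axis (col 1 of R) = (-0.7071,0.7071,0.0000)
R[0][1] = -0.7071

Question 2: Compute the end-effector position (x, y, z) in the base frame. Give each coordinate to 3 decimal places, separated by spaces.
after link 1: o_1 = (-1.4142, -1.4142, 4.0000)
after link 2: o_2 = (-4.9497, 2.1213, 4.0000)

-4.950 2.121 4.000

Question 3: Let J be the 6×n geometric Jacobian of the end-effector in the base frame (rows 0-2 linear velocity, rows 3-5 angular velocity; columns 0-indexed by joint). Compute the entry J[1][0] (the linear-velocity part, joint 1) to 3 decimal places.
axis z_0 = ẑ; lever o_n−o_0 = (-4.9497,2.1213,4.0000)
cross product → J_v[:, 0] = (-2.1213,-4.9497,0.0000)
J_ω[:, 0] = z_0
entry J[1][0] = -4.9497

-4.950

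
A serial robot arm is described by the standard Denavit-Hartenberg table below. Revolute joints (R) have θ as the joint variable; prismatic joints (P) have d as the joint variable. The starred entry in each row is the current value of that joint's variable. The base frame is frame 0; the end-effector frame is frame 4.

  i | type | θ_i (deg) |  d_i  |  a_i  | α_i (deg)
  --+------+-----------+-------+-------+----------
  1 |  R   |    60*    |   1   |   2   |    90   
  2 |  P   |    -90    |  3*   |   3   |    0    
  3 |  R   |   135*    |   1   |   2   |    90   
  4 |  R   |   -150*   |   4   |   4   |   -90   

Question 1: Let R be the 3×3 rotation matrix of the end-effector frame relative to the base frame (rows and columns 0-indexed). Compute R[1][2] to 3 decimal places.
End-effector z-axis (col 2 of R) = (-0.5732,0.7392,0.3536)
R[1][2] = 0.7392

0.739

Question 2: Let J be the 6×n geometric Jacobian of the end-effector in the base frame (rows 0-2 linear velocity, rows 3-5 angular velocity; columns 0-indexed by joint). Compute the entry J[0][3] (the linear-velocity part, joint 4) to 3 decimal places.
axis z_3 = (0.3536,0.6124,-0.7071); lever o_n−o_3 = (-1.5426,1.3282,-5.2779)
cross product → J_v[:, 3] = (-2.2929,2.9568,1.4142)
J_ω[:, 3] = z_3
entry J[0][3] = -2.2929

-2.293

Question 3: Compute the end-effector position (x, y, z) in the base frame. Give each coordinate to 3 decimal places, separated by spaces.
after link 1: o_1 = (1.0000, 1.7321, 1.0000)
after link 2: o_2 = (3.5981, 0.2321, -2.0000)
after link 3: o_3 = (5.1712, 0.9568, -0.5858)
after link 4: o_4 = (3.6286, 2.2850, -5.8637)

3.629 2.285 -5.864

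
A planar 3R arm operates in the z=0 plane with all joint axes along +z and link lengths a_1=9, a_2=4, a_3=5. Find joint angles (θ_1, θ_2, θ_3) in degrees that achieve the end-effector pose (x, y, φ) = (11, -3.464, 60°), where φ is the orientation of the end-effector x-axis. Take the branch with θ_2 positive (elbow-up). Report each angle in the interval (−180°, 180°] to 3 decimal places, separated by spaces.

-60.000 60.001 59.999

wrist centre = target − a_3·(cos φ, sin φ) = (8.5000, -7.7941)
cos θ_2 = (132.9984−9²−4²)/(2·9·4) = 0.5000; θ_2 = 60.0015° (elbow-up)
β = atan2(-7.7941,8.5000) = -42.5195°; ψ = atan2(3.4642,10.9999) = 17.4805°
θ_1 = β − ψ = -60.0000°
θ_3 = φ − θ_1 − θ_2 = 59.9985° (wrapped to (-180°,180°])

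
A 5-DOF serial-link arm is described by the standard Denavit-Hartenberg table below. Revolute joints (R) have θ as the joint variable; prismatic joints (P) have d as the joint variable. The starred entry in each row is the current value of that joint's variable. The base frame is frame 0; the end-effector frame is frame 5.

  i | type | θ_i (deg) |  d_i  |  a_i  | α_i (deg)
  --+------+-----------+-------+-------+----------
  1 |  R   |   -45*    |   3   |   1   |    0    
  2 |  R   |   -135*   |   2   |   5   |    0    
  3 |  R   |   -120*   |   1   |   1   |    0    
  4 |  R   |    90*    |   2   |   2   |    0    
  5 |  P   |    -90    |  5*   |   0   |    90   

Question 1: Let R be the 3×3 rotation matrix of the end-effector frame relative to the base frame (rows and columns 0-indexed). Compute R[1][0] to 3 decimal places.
0.866

End-effector x-axis (col 0 of R) = (0.5000,0.8660,0.0000)
R[1][0] = 0.8660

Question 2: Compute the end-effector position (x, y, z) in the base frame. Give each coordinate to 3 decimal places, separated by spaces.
-5.525 1.159 13.000

after link 1: o_1 = (0.7071, -0.7071, 3.0000)
after link 2: o_2 = (-4.2929, -0.7071, 5.0000)
after link 3: o_3 = (-3.7929, 0.1589, 6.0000)
after link 4: o_4 = (-5.5249, 1.1589, 8.0000)
after link 5: o_5 = (-5.5249, 1.1589, 13.0000)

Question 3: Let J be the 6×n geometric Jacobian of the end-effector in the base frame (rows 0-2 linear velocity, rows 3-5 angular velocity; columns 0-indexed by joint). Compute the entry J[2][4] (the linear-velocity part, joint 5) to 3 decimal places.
1.000

prismatic axis z_4 = (0.0000,0.0000,1.0000)
J_v[:, 4] = z_4; J_ω[:, 4] = (0,0,0)
entry J[2][4] = 1.0000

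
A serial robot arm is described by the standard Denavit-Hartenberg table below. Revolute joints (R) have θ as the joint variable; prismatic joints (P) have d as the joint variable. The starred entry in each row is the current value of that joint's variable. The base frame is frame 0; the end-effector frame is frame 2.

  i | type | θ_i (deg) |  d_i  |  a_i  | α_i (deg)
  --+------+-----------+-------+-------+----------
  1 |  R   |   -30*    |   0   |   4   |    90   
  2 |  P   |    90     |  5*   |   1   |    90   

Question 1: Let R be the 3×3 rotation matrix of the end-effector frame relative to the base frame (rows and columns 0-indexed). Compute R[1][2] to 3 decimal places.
End-effector z-axis (col 2 of R) = (0.8660,-0.5000,-0.0000)
R[1][2] = -0.5000

-0.500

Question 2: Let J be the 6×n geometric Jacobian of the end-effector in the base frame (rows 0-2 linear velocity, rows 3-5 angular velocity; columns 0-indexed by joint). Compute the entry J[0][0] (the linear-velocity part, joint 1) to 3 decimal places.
6.330

axis z_0 = ẑ; lever o_n−o_0 = (0.9641,-6.3301,1.0000)
cross product → J_v[:, 0] = (6.3301,0.9641,-0.0000)
J_ω[:, 0] = z_0
entry J[0][0] = 6.3301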